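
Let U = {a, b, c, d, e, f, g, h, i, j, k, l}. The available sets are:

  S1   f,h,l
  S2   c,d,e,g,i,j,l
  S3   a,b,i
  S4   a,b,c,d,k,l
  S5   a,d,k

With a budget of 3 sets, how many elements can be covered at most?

12

Choosing S1, S2, S4 covers {a, b, c, d, e, f, g, h, i, j, k, l} — 12 elements.
That is all 12 elements.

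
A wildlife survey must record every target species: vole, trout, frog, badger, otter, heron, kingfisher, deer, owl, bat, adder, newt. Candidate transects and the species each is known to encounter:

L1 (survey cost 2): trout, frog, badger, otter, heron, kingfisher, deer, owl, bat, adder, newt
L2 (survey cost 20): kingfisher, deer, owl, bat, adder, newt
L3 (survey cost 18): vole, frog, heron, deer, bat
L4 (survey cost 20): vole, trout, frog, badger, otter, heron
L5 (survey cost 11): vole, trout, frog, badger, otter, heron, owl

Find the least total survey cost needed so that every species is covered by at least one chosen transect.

13

L1, L5 cover every species at survey cost 2 + 11 = 13.
Any cover uses at least 2 transects; among all covering selections none totals below 13.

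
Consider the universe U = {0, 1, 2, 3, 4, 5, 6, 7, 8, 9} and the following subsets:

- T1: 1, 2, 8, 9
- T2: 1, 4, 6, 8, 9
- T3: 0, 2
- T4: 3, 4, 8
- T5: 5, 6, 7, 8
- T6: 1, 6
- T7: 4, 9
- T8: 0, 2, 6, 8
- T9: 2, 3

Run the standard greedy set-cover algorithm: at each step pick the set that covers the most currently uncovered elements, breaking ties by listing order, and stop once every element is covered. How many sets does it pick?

4

Pick 1: T2 covers 5 new elements (1, 4, 6, 8, 9).
Pick 2: T3 covers 2 new elements (0, 2).
Pick 3: T5 covers 2 new elements (5, 7).
Pick 4: T4 covers 1 new elements (3).
Greedy uses 4 sets.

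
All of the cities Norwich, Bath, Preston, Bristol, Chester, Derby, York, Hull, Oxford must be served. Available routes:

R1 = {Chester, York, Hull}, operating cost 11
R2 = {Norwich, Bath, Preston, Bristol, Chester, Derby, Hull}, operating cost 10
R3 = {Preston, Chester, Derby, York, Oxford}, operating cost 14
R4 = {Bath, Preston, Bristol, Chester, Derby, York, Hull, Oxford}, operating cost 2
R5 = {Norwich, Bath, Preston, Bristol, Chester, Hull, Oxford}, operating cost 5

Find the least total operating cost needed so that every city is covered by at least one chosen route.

R4, R5 cover every city at operating cost 2 + 5 = 7.
Any cover uses at least 2 routes; among all covering selections none totals below 7.

7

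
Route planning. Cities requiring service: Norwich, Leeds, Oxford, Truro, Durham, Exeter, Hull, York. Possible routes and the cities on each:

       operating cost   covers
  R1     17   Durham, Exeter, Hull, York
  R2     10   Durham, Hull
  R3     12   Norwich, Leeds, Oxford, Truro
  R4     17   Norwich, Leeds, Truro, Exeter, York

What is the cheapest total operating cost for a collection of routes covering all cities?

29

R1, R3 cover every city at operating cost 17 + 12 = 29.
Any cover uses at least 2 routes; among all covering selections none totals below 29.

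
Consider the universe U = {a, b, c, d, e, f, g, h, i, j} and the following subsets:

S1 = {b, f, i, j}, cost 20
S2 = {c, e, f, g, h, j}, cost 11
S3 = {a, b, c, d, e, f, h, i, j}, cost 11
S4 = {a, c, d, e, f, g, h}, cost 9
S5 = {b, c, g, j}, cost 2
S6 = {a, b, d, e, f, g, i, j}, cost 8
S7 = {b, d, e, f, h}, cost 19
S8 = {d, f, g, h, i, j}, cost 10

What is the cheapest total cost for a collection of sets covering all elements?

13

S3, S5 cover every element at cost 11 + 2 = 13.
Any cover uses at least 2 sets; among all covering selections none totals below 13.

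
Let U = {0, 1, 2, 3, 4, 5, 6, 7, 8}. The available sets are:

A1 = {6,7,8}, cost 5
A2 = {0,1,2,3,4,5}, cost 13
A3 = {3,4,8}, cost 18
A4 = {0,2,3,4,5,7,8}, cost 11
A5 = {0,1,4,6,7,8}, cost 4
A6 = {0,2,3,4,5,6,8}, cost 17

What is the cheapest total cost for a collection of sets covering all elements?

15

A4, A5 cover every element at cost 11 + 4 = 15.
Any cover uses at least 2 sets; among all covering selections none totals below 15.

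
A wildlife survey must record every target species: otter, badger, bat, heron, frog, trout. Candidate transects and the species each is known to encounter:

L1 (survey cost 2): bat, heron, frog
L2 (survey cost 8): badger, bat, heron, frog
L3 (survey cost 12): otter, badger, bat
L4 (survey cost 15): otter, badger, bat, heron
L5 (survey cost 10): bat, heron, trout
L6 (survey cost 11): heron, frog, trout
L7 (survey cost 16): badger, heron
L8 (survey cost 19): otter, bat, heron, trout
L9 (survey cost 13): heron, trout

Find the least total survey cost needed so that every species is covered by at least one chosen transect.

L3, L6 cover every species at survey cost 12 + 11 = 23.
Any cover uses at least 2 transects; among all covering selections none totals below 23.
Greedy by coverage-per-survey cost would pick L1, L3, L5 for 24 — worse than the optimum 23.

23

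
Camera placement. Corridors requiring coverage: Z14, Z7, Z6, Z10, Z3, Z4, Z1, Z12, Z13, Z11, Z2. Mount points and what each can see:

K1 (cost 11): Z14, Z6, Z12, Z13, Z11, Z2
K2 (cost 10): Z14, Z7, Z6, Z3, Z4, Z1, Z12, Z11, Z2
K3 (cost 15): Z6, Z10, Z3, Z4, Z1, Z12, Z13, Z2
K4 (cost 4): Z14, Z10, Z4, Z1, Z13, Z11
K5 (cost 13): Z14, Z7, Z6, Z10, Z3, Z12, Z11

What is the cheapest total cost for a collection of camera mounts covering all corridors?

14

K2, K4 cover every corridor at cost 10 + 4 = 14.
Any cover uses at least 2 camera mounts; among all covering selections none totals below 14.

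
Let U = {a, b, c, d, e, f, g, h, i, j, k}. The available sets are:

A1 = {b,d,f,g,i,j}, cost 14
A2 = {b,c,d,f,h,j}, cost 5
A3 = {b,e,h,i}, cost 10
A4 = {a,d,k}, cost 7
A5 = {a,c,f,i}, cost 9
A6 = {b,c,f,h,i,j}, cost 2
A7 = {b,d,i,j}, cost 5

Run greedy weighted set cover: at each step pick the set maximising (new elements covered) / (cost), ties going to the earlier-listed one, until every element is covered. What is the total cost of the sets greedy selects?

Pick 1: A6 adds 6 new (b, c, f, h, i, j) at cost 2 (ratio 6/2).
Pick 2: A4 adds 3 new (a, d, k) at cost 7 (ratio 3/7).
Pick 3: A3 adds 1 new (e) at cost 10 (ratio 1/10).
Pick 4: A1 adds 1 new (g) at cost 14 (ratio 1/14).
Greedy total cost: 2 + 7 + 10 + 14 = 33.

33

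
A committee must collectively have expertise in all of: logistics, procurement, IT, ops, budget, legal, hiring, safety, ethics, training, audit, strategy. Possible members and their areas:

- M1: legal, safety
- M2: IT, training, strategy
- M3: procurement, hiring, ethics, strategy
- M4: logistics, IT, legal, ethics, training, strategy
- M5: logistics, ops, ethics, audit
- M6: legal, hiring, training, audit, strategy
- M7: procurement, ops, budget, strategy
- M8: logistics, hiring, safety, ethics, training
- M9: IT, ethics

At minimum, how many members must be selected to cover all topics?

M1, M4, M6, M7 together cover {logistics, procurement, IT, ops, budget, legal, hiring, safety, ethics, training, audit, strategy} — every topic.
No 3 of the 9 members cover everything (all 84 triples fall short), so 4 is minimum.

4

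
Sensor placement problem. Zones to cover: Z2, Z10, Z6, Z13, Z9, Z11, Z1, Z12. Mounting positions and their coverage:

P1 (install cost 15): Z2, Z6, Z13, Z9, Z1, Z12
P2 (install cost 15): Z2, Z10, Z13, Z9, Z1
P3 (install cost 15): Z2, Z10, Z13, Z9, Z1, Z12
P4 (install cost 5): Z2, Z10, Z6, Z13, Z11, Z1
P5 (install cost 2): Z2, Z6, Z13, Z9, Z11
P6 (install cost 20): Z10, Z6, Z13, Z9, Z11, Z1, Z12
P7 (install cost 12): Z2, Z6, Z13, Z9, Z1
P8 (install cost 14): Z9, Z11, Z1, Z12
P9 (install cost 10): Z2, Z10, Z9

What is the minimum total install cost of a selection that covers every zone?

17

P3, P5 cover every zone at install cost 15 + 2 = 17.
Any cover uses at least 2 sensor positions; among all covering selections none totals below 17.
Greedy by coverage-per-install cost would pick P5, P4, P8 for 21 — worse than the optimum 17.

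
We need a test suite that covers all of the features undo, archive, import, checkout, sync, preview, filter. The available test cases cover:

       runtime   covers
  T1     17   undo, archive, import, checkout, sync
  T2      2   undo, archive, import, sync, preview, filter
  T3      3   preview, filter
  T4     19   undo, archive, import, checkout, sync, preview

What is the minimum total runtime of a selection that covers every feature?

19

T1, T2 cover every feature at runtime 17 + 2 = 19.
Any cover uses at least 2 test cases; among all covering selections none totals below 19.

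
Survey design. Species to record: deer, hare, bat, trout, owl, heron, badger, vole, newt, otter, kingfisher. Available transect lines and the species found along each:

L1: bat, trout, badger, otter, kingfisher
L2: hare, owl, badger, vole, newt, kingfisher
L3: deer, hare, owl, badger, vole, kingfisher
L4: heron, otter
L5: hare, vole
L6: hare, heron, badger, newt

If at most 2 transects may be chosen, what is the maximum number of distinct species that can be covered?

Choosing L1, L2 covers {hare, bat, trout, owl, badger, vole, newt, otter, kingfisher} — 9 species.
No choice of 2 transects does better; here deer, heron are left uncovered.

9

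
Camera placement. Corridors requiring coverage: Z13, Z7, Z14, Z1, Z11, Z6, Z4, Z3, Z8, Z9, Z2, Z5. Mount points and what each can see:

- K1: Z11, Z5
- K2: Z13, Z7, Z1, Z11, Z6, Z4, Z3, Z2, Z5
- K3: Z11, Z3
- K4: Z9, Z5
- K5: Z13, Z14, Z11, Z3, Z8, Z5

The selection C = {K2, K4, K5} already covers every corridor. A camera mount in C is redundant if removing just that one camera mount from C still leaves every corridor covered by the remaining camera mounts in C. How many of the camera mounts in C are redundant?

0

Drop K2: Z7, Z1, Z6, Z4, … uncovered — not redundant.
Drop K4: Z9 uncovered — not redundant.
Drop K5: Z14, Z8 uncovered — not redundant.
None of the camera mounts in C is redundant.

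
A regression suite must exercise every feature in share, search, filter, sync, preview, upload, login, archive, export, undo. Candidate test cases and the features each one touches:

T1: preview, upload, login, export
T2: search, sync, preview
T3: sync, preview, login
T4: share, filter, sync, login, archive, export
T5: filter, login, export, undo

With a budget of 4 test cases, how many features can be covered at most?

Choosing T1, T2, T4, T5 covers {share, search, filter, sync, preview, upload, login, archive, export, undo} — 10 features.
That is all 10 features.

10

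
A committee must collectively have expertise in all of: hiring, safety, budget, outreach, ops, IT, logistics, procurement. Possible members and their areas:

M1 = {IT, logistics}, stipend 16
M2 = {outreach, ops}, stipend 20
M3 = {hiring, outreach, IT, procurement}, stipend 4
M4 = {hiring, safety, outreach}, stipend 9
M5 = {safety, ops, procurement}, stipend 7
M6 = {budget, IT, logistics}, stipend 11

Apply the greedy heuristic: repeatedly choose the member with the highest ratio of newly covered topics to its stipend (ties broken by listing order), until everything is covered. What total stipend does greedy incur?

22

Pick 1: M3 adds 4 new (hiring, outreach, IT, procurement) at stipend 4 (ratio 4/4).
Pick 2: M5 adds 2 new (safety, ops) at stipend 7 (ratio 2/7).
Pick 3: M6 adds 2 new (budget, logistics) at stipend 11 (ratio 2/11).
Greedy total stipend: 4 + 7 + 11 = 22.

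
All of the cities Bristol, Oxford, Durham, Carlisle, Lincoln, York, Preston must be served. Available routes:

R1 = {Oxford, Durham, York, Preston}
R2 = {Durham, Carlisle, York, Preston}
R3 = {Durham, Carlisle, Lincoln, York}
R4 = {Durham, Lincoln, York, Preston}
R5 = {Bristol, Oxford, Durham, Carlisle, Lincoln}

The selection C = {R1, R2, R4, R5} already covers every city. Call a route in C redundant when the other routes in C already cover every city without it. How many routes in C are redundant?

3

Drop R1: the rest still cover every city — redundant.
Drop R2: the rest still cover every city — redundant.
Drop R4: the rest still cover every city — redundant.
Drop R5: Bristol uncovered — not redundant.
3 redundant: R1, R2, R4.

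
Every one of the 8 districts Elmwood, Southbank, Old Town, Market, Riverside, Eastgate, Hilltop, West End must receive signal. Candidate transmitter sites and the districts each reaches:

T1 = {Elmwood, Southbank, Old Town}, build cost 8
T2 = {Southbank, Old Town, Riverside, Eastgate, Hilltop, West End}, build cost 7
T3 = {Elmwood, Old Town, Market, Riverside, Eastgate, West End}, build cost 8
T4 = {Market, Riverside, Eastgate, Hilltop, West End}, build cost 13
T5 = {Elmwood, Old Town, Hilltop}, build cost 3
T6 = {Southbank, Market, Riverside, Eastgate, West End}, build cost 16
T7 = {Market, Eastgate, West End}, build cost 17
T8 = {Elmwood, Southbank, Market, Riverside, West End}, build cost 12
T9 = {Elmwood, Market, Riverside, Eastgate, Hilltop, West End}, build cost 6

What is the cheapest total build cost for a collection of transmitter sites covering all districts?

T2, T9 cover every district at build cost 7 + 6 = 13.
Any cover uses at least 2 transmitter sites; among all covering selections none totals below 13.
Greedy by coverage-per-build cost would pick T5, T9, T2 for 16 — worse than the optimum 13.

13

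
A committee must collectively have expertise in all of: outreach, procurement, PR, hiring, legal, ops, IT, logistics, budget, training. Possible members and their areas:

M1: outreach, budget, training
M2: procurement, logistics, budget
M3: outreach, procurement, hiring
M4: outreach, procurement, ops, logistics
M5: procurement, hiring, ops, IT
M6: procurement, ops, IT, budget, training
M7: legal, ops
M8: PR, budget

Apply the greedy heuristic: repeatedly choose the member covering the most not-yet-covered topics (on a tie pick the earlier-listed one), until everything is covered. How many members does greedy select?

5

Pick 1: M6 covers 5 new topics (procurement, ops, IT, budget, training).
Pick 2: M3 covers 2 new topics (outreach, hiring).
Pick 3: M2 covers 1 new topics (logistics).
Pick 4: M7 covers 1 new topics (legal).
Pick 5: M8 covers 1 new topics (PR).
Greedy uses 5 members.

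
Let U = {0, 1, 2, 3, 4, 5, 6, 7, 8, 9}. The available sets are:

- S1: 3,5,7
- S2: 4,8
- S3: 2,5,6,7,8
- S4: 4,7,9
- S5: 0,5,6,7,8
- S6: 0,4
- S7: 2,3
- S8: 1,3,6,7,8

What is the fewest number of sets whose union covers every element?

4

S3, S4, S5, S8 together cover {0, 1, 2, 3, 4, 5, 6, 7, 8, 9} — every element.
No 3 of the 8 sets cover everything (all 56 triples fall short), so 4 is minimum.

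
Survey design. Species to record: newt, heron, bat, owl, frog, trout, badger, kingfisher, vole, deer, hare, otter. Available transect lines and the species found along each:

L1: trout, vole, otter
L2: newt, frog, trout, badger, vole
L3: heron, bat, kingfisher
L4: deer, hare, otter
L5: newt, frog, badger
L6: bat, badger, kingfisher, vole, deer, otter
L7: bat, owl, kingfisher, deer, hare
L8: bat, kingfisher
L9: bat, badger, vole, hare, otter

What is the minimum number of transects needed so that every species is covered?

4

L1, L2, L3, L7 together cover {newt, heron, bat, owl, frog, trout, badger, kingfisher, vole, deer, hare, otter} — every species.
No 3 of the 9 transects cover everything (all 84 triples fall short), so 4 is minimum.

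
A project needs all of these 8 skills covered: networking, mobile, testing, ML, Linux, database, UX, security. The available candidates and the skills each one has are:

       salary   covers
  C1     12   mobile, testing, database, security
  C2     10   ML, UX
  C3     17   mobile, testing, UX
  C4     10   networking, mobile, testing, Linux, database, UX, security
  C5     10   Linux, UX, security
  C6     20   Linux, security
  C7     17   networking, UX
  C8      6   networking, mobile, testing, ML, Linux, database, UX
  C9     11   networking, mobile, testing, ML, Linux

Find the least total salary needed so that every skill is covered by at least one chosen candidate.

16

C4, C8 cover every skill at salary 10 + 6 = 16.
Any cover uses at least 2 candidates; among all covering selections none totals below 16.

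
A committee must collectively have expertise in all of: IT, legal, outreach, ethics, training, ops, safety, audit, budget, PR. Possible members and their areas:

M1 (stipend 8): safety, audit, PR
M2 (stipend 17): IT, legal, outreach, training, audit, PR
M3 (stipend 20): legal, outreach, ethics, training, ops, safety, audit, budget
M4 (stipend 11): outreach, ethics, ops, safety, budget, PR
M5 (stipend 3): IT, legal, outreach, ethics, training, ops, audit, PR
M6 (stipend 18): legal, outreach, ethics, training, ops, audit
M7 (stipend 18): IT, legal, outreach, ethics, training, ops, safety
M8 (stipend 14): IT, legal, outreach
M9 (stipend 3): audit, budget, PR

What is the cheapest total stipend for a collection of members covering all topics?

M4, M5 cover every topic at stipend 11 + 3 = 14.
Any cover uses at least 2 members; among all covering selections none totals below 14.

14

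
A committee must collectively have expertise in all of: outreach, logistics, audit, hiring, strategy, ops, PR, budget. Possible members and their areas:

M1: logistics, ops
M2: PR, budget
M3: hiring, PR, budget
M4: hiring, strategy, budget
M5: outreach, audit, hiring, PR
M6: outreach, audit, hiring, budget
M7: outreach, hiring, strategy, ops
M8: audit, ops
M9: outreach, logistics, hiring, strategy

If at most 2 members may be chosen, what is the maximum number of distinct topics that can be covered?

6

Choosing M1, M5 covers {outreach, logistics, audit, hiring, ops, PR} — 6 topics.
No choice of 2 members does better; here strategy, budget are left uncovered.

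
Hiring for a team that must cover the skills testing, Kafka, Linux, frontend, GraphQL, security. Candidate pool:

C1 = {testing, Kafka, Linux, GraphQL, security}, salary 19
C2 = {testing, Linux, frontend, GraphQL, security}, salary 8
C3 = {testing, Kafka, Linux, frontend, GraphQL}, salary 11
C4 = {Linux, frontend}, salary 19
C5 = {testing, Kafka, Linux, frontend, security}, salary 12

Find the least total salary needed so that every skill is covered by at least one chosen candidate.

19

C2, C3 cover every skill at salary 8 + 11 = 19.
Any cover uses at least 2 candidates; among all covering selections none totals below 19.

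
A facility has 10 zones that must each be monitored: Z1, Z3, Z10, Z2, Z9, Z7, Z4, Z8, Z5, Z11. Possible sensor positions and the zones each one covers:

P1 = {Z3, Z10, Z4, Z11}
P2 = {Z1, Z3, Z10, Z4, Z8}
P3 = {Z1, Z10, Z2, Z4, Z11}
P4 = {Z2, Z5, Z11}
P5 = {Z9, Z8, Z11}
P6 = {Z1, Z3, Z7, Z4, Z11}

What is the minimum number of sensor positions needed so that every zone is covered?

P1, P4, P5, P6 together cover {Z1, Z3, Z10, Z2, Z9, Z7, Z4, Z8, Z5, Z11} — every zone.
No 3 of the 6 sensor positions cover everything (all 20 triples fall short), so 4 is minimum.

4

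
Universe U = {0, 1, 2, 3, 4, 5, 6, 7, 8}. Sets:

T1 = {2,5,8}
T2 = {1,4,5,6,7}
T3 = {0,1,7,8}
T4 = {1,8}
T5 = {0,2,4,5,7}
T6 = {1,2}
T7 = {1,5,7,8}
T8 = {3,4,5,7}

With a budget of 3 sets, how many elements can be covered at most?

8

Choosing T1, T2, T3 covers {0, 1, 2, 4, 5, 6, 7, 8} — 8 elements.
No choice of 3 sets does better; here 3 is left uncovered.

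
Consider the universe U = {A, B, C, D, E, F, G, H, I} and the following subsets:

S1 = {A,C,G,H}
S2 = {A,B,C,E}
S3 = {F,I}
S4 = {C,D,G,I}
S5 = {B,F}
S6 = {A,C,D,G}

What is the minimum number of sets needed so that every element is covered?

4

S1, S2, S3, S4 together cover {A, B, C, D, E, F, G, H, I} — every element.
No 3 of the 6 sets cover everything (all 20 triples fall short), so 4 is minimum.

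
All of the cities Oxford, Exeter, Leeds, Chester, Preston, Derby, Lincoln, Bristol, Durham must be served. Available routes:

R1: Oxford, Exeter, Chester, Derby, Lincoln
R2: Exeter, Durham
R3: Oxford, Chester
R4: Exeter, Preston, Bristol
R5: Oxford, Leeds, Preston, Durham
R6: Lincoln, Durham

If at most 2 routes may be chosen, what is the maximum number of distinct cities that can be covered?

8

Choosing R1, R5 covers {Oxford, Exeter, Leeds, Chester, Preston, Derby, Lincoln, Durham} — 8 cities.
No choice of 2 routes does better; here Bristol is left uncovered.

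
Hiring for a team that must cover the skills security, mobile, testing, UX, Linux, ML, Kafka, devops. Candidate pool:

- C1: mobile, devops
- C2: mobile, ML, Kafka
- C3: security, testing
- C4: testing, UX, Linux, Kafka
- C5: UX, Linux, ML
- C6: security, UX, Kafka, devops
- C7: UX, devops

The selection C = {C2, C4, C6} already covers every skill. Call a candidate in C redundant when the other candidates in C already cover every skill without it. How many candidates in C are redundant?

Drop C2: mobile, ML uncovered — not redundant.
Drop C4: testing, Linux uncovered — not redundant.
Drop C6: security, devops uncovered — not redundant.
None of the candidates in C is redundant.

0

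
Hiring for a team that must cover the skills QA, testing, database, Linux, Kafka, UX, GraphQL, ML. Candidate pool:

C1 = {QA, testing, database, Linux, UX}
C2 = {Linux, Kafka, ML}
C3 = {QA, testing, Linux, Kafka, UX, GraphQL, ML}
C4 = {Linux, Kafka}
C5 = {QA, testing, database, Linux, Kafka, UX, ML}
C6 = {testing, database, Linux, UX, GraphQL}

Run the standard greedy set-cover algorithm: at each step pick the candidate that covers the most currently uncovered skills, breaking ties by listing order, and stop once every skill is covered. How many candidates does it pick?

2

Pick 1: C3 covers 7 new skills (QA, testing, Linux, Kafka, UX, GraphQL, ML).
Pick 2: C1 covers 1 new skills (database).
Greedy uses 2 candidates.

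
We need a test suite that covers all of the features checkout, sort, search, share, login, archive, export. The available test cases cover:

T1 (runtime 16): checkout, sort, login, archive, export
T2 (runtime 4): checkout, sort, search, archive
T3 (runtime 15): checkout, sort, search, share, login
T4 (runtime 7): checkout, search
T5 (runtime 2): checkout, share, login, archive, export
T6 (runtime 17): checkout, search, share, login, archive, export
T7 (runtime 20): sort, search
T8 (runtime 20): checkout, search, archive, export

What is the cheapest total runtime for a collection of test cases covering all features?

6

T2, T5 cover every feature at runtime 4 + 2 = 6.
Any cover uses at least 2 test cases; among all covering selections none totals below 6.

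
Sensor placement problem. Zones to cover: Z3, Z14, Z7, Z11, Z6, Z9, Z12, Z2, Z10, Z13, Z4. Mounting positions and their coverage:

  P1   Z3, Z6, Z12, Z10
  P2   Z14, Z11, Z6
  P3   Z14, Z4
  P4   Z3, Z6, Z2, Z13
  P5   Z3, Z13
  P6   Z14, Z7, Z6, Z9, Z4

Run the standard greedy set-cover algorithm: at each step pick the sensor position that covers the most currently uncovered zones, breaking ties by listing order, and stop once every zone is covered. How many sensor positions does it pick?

Pick 1: P6 covers 5 new zones (Z14, Z7, Z6, Z9, Z4).
Pick 2: P1 covers 3 new zones (Z3, Z12, Z10).
Pick 3: P4 covers 2 new zones (Z2, Z13).
Pick 4: P2 covers 1 new zones (Z11).
Greedy uses 4 sensor positions.

4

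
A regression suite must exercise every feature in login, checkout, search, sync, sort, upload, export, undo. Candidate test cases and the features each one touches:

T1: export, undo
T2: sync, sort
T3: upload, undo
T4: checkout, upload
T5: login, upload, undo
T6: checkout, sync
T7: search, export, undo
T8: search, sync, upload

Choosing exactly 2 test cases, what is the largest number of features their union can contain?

5

Choosing T1, T8 covers {search, sync, upload, export, undo} — 5 features.
No choice of 2 test cases does better; here login, checkout, sort are left uncovered.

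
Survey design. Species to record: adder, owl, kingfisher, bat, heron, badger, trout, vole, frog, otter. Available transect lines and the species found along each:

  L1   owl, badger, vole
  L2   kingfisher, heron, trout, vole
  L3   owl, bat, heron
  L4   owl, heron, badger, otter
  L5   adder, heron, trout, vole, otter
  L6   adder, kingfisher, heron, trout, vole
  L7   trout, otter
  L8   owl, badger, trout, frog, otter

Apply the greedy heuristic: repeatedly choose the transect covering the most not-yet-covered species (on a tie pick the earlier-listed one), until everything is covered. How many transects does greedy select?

4

Pick 1: L5 covers 5 new species (adder, heron, trout, vole, otter).
Pick 2: L8 covers 3 new species (owl, badger, frog).
Pick 3: L2 covers 1 new species (kingfisher).
Pick 4: L3 covers 1 new species (bat).
Greedy uses 4 transects. (The true minimum is 3.)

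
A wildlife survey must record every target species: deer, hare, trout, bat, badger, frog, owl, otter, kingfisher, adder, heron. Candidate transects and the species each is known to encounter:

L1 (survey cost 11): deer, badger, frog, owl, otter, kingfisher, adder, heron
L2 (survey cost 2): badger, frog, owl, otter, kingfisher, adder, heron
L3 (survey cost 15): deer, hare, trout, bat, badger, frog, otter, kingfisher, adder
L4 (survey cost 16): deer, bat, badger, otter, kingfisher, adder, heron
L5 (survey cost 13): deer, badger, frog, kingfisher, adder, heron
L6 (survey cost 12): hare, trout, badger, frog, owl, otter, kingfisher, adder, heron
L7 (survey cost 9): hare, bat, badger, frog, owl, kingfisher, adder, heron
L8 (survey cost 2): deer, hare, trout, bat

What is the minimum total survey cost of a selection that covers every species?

L2, L8 cover every species at survey cost 2 + 2 = 4.
Any cover uses at least 2 transects; among all covering selections none totals below 4.

4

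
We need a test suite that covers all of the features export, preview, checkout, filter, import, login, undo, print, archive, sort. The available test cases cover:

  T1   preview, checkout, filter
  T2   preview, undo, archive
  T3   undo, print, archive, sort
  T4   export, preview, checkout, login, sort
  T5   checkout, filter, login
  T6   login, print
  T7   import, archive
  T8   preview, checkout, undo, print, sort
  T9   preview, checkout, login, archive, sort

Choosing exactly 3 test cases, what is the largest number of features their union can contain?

Choosing T1, T3, T4 covers {export, preview, checkout, filter, login, undo, print, archive, sort} — 9 features.
No choice of 3 test cases does better; here import is left uncovered.

9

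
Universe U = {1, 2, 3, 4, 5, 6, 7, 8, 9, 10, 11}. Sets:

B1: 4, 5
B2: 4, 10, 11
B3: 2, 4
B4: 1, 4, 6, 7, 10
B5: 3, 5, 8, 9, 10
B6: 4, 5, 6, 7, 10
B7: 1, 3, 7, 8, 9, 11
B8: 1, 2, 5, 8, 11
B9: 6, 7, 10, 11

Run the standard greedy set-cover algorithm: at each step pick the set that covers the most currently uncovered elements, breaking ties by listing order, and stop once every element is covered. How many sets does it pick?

Pick 1: B7 covers 6 new elements (1, 3, 7, 8, 9, 11).
Pick 2: B6 covers 4 new elements (4, 5, 6, 10).
Pick 3: B3 covers 1 new elements (2).
Greedy uses 3 sets.

3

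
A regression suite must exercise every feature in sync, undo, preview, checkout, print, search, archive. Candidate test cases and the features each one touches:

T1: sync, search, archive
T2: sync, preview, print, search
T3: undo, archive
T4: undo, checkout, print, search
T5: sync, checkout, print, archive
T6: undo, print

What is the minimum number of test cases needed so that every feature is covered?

T1, T2, T4 together cover {sync, undo, preview, checkout, print, search, archive} — every feature.
No 2 of the 6 test cases cover everything (all 15 pairs fall short), so 3 is minimum.

3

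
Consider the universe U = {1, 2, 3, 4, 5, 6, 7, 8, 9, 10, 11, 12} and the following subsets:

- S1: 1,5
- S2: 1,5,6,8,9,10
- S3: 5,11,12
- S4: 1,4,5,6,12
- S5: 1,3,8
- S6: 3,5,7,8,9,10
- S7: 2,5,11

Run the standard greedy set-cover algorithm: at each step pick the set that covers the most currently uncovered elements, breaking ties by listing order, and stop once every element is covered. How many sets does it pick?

Pick 1: S2 covers 6 new elements (1, 5, 6, 8, 9, 10).
Pick 2: S3 covers 2 new elements (11, 12).
Pick 3: S6 covers 2 new elements (3, 7).
Pick 4: S4 covers 1 new elements (4).
Pick 5: S7 covers 1 new elements (2).
Greedy uses 5 sets. (The true minimum is 3.)

5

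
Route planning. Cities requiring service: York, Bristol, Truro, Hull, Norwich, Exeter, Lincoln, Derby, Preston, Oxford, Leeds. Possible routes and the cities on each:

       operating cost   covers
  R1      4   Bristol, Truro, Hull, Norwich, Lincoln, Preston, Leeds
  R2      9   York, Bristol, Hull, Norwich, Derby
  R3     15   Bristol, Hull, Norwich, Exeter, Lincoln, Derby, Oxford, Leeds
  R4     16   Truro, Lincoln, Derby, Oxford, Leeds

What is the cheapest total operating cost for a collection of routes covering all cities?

28

R1, R2, R3 cover every city at operating cost 4 + 9 + 15 = 28.
Any cover uses at least 3 routes; among all covering selections none totals below 28.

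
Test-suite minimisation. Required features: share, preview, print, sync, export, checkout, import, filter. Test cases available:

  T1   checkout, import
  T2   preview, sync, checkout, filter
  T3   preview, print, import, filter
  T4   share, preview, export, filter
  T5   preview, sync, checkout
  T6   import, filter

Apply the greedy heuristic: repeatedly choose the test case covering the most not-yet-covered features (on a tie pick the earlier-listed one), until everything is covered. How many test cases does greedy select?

Pick 1: T2 covers 4 new features (preview, sync, checkout, filter).
Pick 2: T3 covers 2 new features (print, import).
Pick 3: T4 covers 2 new features (share, export).
Greedy uses 3 test cases.

3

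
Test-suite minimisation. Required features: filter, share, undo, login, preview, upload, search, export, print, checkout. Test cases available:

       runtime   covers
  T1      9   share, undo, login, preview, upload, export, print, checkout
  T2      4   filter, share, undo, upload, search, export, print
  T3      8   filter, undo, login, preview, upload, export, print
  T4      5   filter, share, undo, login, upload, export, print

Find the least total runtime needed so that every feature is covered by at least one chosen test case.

T1, T2 cover every feature at runtime 9 + 4 = 13.
Any cover uses at least 2 test cases; among all covering selections none totals below 13.

13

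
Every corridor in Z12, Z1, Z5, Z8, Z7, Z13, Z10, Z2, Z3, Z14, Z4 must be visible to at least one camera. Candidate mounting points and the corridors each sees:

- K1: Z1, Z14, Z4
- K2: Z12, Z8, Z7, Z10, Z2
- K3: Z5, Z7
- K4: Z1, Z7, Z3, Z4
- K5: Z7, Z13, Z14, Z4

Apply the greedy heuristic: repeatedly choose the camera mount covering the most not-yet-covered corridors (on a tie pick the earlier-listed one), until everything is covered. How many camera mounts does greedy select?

5

Pick 1: K2 covers 5 new corridors (Z12, Z8, Z7, Z10, Z2).
Pick 2: K1 covers 3 new corridors (Z1, Z14, Z4).
Pick 3: K3 covers 1 new corridors (Z5).
Pick 4: K4 covers 1 new corridors (Z3).
Pick 5: K5 covers 1 new corridors (Z13).
Greedy uses 5 camera mounts. (The true minimum is 4.)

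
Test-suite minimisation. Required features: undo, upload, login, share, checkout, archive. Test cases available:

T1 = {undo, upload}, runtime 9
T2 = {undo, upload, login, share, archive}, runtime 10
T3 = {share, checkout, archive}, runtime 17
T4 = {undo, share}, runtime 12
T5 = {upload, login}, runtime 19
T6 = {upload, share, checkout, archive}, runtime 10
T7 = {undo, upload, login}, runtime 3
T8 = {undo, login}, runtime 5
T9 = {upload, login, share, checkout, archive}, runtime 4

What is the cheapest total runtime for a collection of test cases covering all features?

T7, T9 cover every feature at runtime 3 + 4 = 7.
Any cover uses at least 2 test cases; among all covering selections none totals below 7.

7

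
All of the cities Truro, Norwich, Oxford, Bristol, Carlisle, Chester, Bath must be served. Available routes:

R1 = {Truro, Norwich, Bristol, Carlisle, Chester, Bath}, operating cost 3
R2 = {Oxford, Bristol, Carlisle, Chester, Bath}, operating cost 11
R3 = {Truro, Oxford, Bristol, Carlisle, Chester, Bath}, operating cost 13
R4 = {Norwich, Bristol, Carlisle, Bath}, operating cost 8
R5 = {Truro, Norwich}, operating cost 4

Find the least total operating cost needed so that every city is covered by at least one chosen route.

R1, R2 cover every city at operating cost 3 + 11 = 14.
Any cover uses at least 2 routes; among all covering selections none totals below 14.

14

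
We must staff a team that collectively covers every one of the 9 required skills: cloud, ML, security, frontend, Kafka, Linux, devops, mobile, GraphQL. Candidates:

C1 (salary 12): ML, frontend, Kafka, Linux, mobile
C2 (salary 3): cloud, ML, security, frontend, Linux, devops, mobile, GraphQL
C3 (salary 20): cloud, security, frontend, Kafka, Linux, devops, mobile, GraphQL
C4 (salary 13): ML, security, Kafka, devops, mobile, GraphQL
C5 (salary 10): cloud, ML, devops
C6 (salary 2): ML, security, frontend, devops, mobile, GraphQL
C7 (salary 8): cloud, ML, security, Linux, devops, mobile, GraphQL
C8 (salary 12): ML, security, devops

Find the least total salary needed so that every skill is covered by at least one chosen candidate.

15

C1, C2 cover every skill at salary 12 + 3 = 15.
Any cover uses at least 2 candidates; among all covering selections none totals below 15.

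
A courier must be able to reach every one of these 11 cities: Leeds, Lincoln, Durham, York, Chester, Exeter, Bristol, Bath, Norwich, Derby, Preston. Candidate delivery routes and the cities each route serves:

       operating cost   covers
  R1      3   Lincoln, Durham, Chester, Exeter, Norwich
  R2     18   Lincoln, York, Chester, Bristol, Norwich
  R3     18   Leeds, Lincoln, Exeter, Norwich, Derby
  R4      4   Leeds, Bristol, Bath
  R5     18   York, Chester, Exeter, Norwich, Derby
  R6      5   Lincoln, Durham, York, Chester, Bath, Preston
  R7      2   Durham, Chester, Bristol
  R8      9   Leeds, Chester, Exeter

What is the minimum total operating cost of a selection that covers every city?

R3, R6, R7 cover every city at operating cost 18 + 5 + 2 = 25.
Any cover uses at least 3 routes; among all covering selections none totals below 25.

25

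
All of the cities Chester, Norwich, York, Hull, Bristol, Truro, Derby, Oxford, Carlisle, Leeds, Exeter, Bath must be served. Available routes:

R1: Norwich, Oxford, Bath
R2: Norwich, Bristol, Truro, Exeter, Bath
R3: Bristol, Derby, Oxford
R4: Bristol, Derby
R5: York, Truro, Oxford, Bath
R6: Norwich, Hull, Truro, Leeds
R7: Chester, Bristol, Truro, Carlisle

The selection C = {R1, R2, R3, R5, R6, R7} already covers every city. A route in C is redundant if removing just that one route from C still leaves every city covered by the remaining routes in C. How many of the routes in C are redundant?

Drop R1: the rest still cover every city — redundant.
Drop R2: Exeter uncovered — not redundant.
Drop R3: Derby uncovered — not redundant.
Drop R5: York uncovered — not redundant.
Drop R6: Hull, Leeds uncovered — not redundant.
Drop R7: Chester, Carlisle uncovered — not redundant.
1 redundant: R1.

1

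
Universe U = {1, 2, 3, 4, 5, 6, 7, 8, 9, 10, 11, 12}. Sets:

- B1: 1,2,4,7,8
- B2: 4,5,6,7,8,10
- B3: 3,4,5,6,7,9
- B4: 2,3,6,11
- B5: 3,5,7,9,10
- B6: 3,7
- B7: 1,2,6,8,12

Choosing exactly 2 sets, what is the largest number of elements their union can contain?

Choosing B3, B7 covers {1, 2, 3, 4, 5, 6, 7, 8, 9, 12} — 10 elements.
No choice of 2 sets does better; here 10, 11 are left uncovered.

10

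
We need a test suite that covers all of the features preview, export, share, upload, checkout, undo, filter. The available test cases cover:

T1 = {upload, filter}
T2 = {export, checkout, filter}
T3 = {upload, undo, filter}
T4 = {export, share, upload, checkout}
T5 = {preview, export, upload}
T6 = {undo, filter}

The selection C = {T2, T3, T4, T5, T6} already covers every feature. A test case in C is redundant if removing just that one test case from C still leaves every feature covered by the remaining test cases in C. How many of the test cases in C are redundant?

3

Drop T2: the rest still cover every feature — redundant.
Drop T3: the rest still cover every feature — redundant.
Drop T4: share uncovered — not redundant.
Drop T5: preview uncovered — not redundant.
Drop T6: the rest still cover every feature — redundant.
3 redundant: T2, T3, T6.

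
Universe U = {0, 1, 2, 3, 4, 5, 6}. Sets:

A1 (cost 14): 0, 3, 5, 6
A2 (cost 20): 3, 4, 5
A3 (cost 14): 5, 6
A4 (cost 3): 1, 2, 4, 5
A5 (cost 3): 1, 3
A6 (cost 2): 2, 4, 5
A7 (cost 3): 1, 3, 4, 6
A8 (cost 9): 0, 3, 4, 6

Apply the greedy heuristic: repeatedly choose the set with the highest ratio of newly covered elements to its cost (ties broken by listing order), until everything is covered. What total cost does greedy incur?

Pick 1: A6 adds 3 new (2, 4, 5) at cost 2 (ratio 3/2).
Pick 2: A7 adds 3 new (1, 3, 6) at cost 3 (ratio 3/3).
Pick 3: A8 adds 1 new (0) at cost 9 (ratio 1/9).
Greedy total cost: 2 + 3 + 9 = 14. (The true optimum is 12, so greedy overshoots here.)

14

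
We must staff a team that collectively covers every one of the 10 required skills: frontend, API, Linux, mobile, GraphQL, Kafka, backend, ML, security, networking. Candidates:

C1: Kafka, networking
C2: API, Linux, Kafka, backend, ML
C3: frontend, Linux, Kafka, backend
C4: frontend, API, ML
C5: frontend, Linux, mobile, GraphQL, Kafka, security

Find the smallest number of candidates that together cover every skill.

3

C1, C2, C5 together cover {frontend, API, Linux, mobile, GraphQL, Kafka, backend, ML, security, networking} — every skill.
No 2 of the 5 candidates cover everything (all 10 pairs fall short), so 3 is minimum.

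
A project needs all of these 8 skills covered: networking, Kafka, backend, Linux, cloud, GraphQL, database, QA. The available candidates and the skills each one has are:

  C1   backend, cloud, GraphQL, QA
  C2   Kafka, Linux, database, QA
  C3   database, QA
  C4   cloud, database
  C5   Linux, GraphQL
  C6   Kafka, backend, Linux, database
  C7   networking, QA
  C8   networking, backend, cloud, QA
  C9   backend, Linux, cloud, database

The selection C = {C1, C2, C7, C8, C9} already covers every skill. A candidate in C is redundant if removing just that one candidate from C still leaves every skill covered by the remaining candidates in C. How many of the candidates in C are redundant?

Drop C1: GraphQL uncovered — not redundant.
Drop C2: Kafka uncovered — not redundant.
Drop C7: the rest still cover every skill — redundant.
Drop C8: the rest still cover every skill — redundant.
Drop C9: the rest still cover every skill — redundant.
3 redundant: C7, C8, C9.

3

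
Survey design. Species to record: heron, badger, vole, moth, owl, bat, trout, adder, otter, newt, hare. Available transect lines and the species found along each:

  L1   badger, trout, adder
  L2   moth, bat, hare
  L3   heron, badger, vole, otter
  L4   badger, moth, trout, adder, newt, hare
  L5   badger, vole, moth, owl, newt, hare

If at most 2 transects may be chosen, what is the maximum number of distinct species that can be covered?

Choosing L3, L4 covers {heron, badger, vole, moth, trout, adder, otter, newt, hare} — 9 species.
No choice of 2 transects does better; here owl, bat are left uncovered.

9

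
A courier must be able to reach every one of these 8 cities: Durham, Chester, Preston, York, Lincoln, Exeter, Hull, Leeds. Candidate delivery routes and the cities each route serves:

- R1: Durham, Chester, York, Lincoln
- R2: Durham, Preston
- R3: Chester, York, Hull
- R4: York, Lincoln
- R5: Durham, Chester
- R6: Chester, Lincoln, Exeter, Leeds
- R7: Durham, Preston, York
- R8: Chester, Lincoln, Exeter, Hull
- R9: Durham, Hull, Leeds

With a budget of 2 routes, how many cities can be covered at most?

Choosing R6, R7 covers {Durham, Chester, Preston, York, Lincoln, Exeter, Leeds} — 7 cities.
No choice of 2 routes does better; here Hull is left uncovered.

7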